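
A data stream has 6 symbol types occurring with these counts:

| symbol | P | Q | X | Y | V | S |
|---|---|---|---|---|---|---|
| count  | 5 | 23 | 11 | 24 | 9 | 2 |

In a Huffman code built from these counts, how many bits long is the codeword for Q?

Build the tree from the bottom:
S(2) + P(5) → 7
7 + V(9) → 16
X(11) + 16 → 27
Q(23) + Y(24) → 47
27 + 47 → 74
Q sits 2 levels below the root, so its codeword is 2 bits.

2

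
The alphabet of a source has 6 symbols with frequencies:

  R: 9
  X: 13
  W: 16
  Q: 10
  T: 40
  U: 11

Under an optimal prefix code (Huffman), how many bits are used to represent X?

3

Repeatedly merge the two smallest:
R(9) + Q(10) → 19
U(11) + X(13) → 24
W(16) + 19 → 35
24 + 35 → 59
T(40) + 59 → 99
The subtree containing X is merged 3 times, so code length = 3.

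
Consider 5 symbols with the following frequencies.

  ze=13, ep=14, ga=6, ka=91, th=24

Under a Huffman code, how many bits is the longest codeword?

Merge the two lowest-weight nodes at each step:
merge ga(6) and ze(13): 19
merge ep(14) and 19: 33
merge th(24) and 33: 57
merge 57 and ka(91): 148
The first pair merged (ga, ze) ends up deepest, at depth 4.

4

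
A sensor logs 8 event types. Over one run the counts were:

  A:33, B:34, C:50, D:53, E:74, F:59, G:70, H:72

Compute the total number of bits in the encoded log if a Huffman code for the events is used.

Merge the two smallest weights repeatedly:
A(33) + B(34) → 67
C(50) + D(53) → 103
F(59) + 67 → 126
G(70) + H(72) → 142
E(74) + 103 → 177
126 + 142 → 268
177 + 268 → 445
Each symbol's bit-cost is frequency × depth; summing gives 1328 bits (equivalently 67 + 103 + 126 + 142 + 177 + 268 + 445).

1328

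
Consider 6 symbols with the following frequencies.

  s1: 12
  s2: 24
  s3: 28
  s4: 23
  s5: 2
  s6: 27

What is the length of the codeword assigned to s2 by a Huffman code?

2

Repeatedly merge the two smallest:
s5(2) + s1(12) → 14
14 + s4(23) → 37
s2(24) + s6(27) → 51
s3(28) + 37 → 65
51 + 65 → 116
s2's leaf is at depth 2, giving a 2-bit codeword.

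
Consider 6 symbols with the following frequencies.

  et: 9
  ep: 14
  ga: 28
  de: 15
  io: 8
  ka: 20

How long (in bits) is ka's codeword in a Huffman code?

Huffman merges, smallest pair first:
io(8) + et(9) → 17
ep(14) + de(15) → 29
17 + ka(20) → 37
ga(28) + 29 → 57
37 + 57 → 94
ka sits 2 levels below the root, so its codeword is 2 bits.

2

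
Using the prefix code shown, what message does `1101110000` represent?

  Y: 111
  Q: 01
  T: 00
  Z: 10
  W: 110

WYTT

Read left to right; each codeword is recognised as soon as it completes (prefix code):
  110→W | 111→Y | 00→T | 00→T
Decoded message: WYTT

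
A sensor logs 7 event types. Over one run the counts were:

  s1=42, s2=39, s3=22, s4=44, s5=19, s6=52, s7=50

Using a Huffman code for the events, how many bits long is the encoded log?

Merge the two smallest weights repeatedly:
combine s5(19), s3(22) → 41
combine s2(39), 41 → 80
combine s1(42), s4(44) → 86
combine s7(50), s6(52) → 102
combine 80, 86 → 166
combine 102, 166 → 268
Total encoded bits = sum of merged weights = 41 + 80 + 86 + 102 + 166 + 268 = 743.

743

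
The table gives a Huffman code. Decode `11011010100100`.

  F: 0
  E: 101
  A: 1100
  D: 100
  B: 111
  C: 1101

CEFDD

Read left to right; each codeword is recognised as soon as it completes (prefix code):
  1101→C | 101→E | 0→F | 100→D | 100→D
Decoded message: CEFDD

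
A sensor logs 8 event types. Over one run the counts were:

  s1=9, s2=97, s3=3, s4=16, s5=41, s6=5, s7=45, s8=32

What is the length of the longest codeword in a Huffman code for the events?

6

Merge the two lowest-weight nodes at each step:
s3(3) + s6(5) → 8
8 + s1(9) → 17
s4(16) + 17 → 33
s8(32) + 33 → 65
s5(41) + s7(45) → 86
65 + 86 → 151
s2(97) + 151 → 248
Maximum depth reached is 6.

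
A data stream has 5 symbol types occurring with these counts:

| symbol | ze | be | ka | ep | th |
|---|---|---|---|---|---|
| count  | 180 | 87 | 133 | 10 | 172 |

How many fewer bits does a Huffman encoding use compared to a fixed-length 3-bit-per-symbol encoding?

Fixed-length: 3 bits × 582 symbols = 1746 bits.
Huffman merges:
ep(10) + be(87) → 97
97 + ka(133) → 230
th(172) + ze(180) → 352
230 + 352 → 582
Huffman total = 97 + 230 + 352 + 582 = 1261 bits.
Saving = 1746 − 1261 = 485 bits.

485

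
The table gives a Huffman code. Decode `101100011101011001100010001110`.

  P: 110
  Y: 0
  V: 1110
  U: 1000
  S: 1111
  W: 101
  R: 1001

WUVWRUUV

Read left to right; each codeword is recognised as soon as it completes (prefix code):
  101→W | 1000→U | 1110→V | 101→W | 1001→R | 1000→U | 1000→U | 1110→V
Decoded message: WUVWRUUV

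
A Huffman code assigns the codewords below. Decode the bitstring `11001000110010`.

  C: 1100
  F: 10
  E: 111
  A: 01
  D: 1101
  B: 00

Read left to right; each codeword is recognised as soon as it completes (prefix code):
  1100→C | 10→F | 00→B | 1100→C | 10→F
Decoded message: CFBCF

CFBCF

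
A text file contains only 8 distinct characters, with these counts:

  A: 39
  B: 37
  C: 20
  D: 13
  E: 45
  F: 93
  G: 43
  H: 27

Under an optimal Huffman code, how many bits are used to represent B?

Repeatedly merge the two smallest:
D(13) + C(20) → 33
H(27) + 33 → 60
B(37) + A(39) → 76
G(43) + E(45) → 88
60 + 76 → 136
88 + F(93) → 181
136 + 181 → 317
B's leaf is at depth 3, giving a 3-bit codeword.

3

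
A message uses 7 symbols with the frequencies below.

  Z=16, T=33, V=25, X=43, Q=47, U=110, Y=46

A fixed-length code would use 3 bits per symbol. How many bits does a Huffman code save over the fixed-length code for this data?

116

Fixed-length: 3 bits × 320 symbols = 960 bits.
Huffman merges:
merge Z(16) and V(25): 41
merge T(33) and 41: 74
merge X(43) and Y(46): 89
merge Q(47) and 74: 121
merge 89 and U(110): 199
merge 121 and 199: 320
Huffman total = 41 + 74 + 89 + 121 + 199 + 320 = 844 bits.
Saving = 960 − 844 = 116 bits.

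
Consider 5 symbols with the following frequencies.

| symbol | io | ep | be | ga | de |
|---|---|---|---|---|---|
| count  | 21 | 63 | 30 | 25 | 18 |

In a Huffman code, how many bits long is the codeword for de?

3

Huffman merges, smallest pair first:
combine de(18), io(21) → 39
combine ga(25), be(30) → 55
combine 39, 55 → 94
combine ep(63), 94 → 157
de's leaf is at depth 3, giving a 3-bit codeword.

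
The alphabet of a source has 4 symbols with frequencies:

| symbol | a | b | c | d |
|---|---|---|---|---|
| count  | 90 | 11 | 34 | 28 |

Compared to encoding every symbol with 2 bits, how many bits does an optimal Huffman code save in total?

51

Fixed-length: 2 bits × 163 symbols = 326 bits.
Huffman merges:
combine b(11), d(28) → 39
combine c(34), 39 → 73
combine 73, a(90) → 163
Huffman total = 39 + 73 + 163 = 275 bits.
Saving = 326 − 275 = 51 bits.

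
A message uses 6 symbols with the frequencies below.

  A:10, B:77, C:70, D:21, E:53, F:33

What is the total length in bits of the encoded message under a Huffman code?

Greedily combine the two least-frequent nodes:
combine A(10), D(21) → 31
combine 31, F(33) → 64
combine E(53), 64 → 117
combine C(70), B(77) → 147
combine 117, 147 → 264
Each symbol's bit-cost is frequency × depth; summing gives 623 bits (equivalently 31 + 64 + 117 + 147 + 264).

623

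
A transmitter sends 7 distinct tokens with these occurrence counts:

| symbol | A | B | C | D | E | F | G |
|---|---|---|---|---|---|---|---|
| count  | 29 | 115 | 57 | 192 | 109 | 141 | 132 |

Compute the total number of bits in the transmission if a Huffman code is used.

2078

Merge the two smallest weights repeatedly:
merge A(29) and C(57): 86
merge 86 and E(109): 195
merge B(115) and G(132): 247
merge F(141) and D(192): 333
merge 195 and 247: 442
merge 333 and 442: 775
The encoded length is the sum of every internal node's weight: 86 + 195 + 247 + 333 + 442 + 775 = 2078 bits.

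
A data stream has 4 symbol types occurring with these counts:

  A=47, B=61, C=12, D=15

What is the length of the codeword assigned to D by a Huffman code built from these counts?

Build the tree from the bottom:
combine C(12), D(15) → 27
combine 27, A(47) → 74
combine B(61), 74 → 135
D sits 3 levels below the root, so its codeword is 3 bits.

3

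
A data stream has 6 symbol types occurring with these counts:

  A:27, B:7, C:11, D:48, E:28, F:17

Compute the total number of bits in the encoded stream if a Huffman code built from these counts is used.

329

Build the Huffman tree bottom-up:
B(7) + C(11) → 18
F(17) + 18 → 35
A(27) + E(28) → 55
35 + D(48) → 83
55 + 83 → 138
Total encoded bits = sum of merged weights = 18 + 35 + 55 + 83 + 138 = 329.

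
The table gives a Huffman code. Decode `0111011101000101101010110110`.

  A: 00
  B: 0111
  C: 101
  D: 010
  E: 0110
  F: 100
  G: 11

Read left to right; each codeword is recognised as soon as it completes (prefix code):
  0111→B | 0111→B | 010→D | 00→A | 101→C | 101→C | 010→D | 11→G | 0110→E
Decoded message: BBDACCDGE

BBDACCDGE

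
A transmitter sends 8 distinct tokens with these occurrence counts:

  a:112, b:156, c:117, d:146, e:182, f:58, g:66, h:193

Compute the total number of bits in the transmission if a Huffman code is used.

3021

Build the Huffman tree bottom-up:
merge f(58) and g(66): 124
merge a(112) and c(117): 229
merge 124 and d(146): 270
merge b(156) and e(182): 338
merge h(193) and 229: 422
merge 270 and 338: 608
merge 422 and 608: 1030
Each symbol's bit-cost is frequency × depth; summing gives 3021 bits (equivalently 124 + 229 + 270 + 338 + 422 + 608 + 1030).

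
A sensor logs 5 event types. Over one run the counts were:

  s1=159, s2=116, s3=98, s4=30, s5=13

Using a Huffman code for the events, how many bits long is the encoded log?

857

Greedily combine the two least-frequent nodes:
merge s5(13) and s4(30): 43
merge 43 and s3(98): 141
merge s2(116) and 141: 257
merge s1(159) and 257: 416
Each symbol's bit-cost is frequency × depth; summing gives 857 bits (equivalently 43 + 141 + 257 + 416).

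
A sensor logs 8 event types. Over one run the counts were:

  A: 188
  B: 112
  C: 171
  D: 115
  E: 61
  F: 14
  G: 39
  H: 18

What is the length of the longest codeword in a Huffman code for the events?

5

Merge the two lowest-weight nodes at each step:
combine F(14), H(18) → 32
combine 32, G(39) → 71
combine E(61), 71 → 132
combine B(112), D(115) → 227
combine 132, C(171) → 303
combine A(188), 227 → 415
combine 303, 415 → 718
The rarest symbols sit at the bottom; the longest codeword is 5 bits.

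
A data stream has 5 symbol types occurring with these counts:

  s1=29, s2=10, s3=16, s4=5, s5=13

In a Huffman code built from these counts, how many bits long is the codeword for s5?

Build the tree from the bottom:
combine s4(5), s2(10) → 15
combine s5(13), 15 → 28
combine s3(16), 28 → 44
combine s1(29), 44 → 73
The subtree containing s5 is merged 3 times, so code length = 3.

3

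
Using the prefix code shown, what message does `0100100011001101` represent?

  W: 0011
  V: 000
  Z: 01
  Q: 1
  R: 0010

Read left to right; each codeword is recognised as soon as it completes (prefix code):
  01→Z | 0010→R | 0011→W | 0011→W | 01→Z
Decoded message: ZRWWZ

ZRWWZ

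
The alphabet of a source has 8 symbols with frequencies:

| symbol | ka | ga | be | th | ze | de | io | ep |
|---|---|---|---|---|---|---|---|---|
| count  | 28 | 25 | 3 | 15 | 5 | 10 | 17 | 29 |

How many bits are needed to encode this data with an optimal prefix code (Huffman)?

365

Merge the two smallest weights repeatedly:
merge be(3) and ze(5): 8
merge 8 and de(10): 18
merge th(15) and io(17): 32
merge 18 and ga(25): 43
merge ka(28) and ep(29): 57
merge 32 and 43: 75
merge 57 and 75: 132
The encoded length is the sum of every internal node's weight: 8 + 18 + 32 + 43 + 57 + 75 + 132 = 365 bits.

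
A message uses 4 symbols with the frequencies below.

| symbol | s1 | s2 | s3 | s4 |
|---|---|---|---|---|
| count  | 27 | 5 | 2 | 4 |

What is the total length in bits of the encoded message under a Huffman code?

55

Greedily combine the two least-frequent nodes:
s3(2) + s4(4) → 6
s2(5) + 6 → 11
11 + s1(27) → 38
Each symbol's bit-cost is frequency × depth; summing gives 55 bits (equivalently 6 + 11 + 38).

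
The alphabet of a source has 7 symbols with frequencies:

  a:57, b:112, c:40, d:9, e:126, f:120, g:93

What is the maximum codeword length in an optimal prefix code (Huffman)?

5

Merge the two lowest-weight nodes at each step:
merge d(9) and c(40): 49
merge 49 and a(57): 106
merge g(93) and 106: 199
merge b(112) and f(120): 232
merge e(126) and 199: 325
merge 232 and 325: 557
Maximum depth reached is 5.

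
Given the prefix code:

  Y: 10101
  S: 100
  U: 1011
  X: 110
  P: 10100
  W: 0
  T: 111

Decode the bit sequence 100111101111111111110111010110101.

STUTTTUYY

Read left to right; each codeword is recognised as soon as it completes (prefix code):
  100→S | 111→T | 1011→U | 111→T | 111→T | 111→T | 1011→U | 10101→Y | 10101→Y
Decoded message: STUTTTUYY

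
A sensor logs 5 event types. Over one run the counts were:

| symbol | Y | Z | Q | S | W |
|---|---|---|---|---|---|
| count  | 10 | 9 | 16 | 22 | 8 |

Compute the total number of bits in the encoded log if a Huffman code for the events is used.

147

Greedily combine the two least-frequent nodes:
W(8) + Z(9) → 17
Y(10) + Q(16) → 26
17 + S(22) → 39
26 + 39 → 65
Total encoded bits = sum of merged weights = 17 + 26 + 39 + 65 = 147.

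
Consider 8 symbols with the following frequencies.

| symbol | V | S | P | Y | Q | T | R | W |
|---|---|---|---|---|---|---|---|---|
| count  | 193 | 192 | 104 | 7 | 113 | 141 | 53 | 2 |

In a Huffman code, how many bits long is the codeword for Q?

Repeatedly merge the two smallest:
combine W(2), Y(7) → 9
combine 9, R(53) → 62
combine 62, P(104) → 166
combine Q(113), T(141) → 254
combine 166, S(192) → 358
combine V(193), 254 → 447
combine 358, 447 → 805
Q's leaf is at depth 3, giving a 3-bit codeword.

3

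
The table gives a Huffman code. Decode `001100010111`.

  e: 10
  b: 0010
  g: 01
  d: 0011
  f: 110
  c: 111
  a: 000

Read left to right; each codeword is recognised as soon as it completes (prefix code):
  0011→d | 000→a | 10→e | 111→c
Decoded message: daec

daec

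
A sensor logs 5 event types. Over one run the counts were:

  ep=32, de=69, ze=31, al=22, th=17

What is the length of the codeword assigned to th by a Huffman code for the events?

3

Build the tree from the bottom:
combine th(17), al(22) → 39
combine ze(31), ep(32) → 63
combine 39, 63 → 102
combine de(69), 102 → 171
th sits 3 levels below the root, so its codeword is 3 bits.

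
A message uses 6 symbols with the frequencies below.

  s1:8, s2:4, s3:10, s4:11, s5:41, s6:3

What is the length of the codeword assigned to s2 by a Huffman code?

Huffman merges, smallest pair first:
s6(3) + s2(4) → 7
7 + s1(8) → 15
s3(10) + s4(11) → 21
15 + 21 → 36
36 + s5(41) → 77
The subtree containing s2 is merged 4 times, so code length = 4.

4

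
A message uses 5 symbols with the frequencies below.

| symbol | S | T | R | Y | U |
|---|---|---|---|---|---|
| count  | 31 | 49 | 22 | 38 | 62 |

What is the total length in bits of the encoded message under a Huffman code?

Build the Huffman tree bottom-up:
combine R(22), S(31) → 53
combine Y(38), T(49) → 87
combine 53, U(62) → 115
combine 87, 115 → 202
The encoded length is the sum of every internal node's weight: 53 + 87 + 115 + 202 = 457 bits.

457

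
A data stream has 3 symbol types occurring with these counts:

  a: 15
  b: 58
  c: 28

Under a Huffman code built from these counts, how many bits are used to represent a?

2

Repeatedly merge the two smallest:
a(15) + c(28) → 43
43 + b(58) → 101
a's leaf is at depth 2, giving a 2-bit codeword.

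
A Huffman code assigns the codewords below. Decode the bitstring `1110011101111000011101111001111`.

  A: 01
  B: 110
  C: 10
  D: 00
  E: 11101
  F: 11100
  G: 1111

FEFDEFG

Read left to right; each codeword is recognised as soon as it completes (prefix code):
  11100→F | 11101→E | 11100→F | 00→D | 11101→E | 11100→F | 1111→G
Decoded message: FEFDEFG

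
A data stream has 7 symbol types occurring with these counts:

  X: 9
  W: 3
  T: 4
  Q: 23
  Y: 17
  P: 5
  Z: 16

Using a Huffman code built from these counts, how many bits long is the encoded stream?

Merge the two smallest weights repeatedly:
merge W(3) and T(4): 7
merge P(5) and 7: 12
merge X(9) and 12: 21
merge Z(16) and Y(17): 33
merge 21 and Q(23): 44
merge 33 and 44: 77
Total encoded bits = sum of merged weights = 7 + 12 + 21 + 33 + 44 + 77 = 194.

194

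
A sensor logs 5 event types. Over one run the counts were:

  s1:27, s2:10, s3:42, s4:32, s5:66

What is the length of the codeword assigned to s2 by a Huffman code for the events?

Huffman merges, smallest pair first:
merge s2(10) and s1(27): 37
merge s4(32) and 37: 69
merge s3(42) and s5(66): 108
merge 69 and 108: 177
s2's leaf is at depth 3, giving a 3-bit codeword.

3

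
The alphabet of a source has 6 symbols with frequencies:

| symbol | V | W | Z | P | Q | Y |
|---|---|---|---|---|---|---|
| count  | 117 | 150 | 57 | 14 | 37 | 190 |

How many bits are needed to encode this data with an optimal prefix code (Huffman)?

Greedily combine the two least-frequent nodes:
combine P(14), Q(37) → 51
combine 51, Z(57) → 108
combine 108, V(117) → 225
combine W(150), Y(190) → 340
combine 225, 340 → 565
The encoded length is the sum of every internal node's weight: 51 + 108 + 225 + 340 + 565 = 1289 bits.

1289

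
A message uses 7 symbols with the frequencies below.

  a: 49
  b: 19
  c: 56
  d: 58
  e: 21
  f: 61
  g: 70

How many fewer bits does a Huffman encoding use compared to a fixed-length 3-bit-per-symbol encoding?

Fixed-length: 3 bits × 334 symbols = 1002 bits.
Huffman merges:
b(19) + e(21) → 40
40 + a(49) → 89
c(56) + d(58) → 114
f(61) + g(70) → 131
89 + 114 → 203
131 + 203 → 334
Huffman total = 40 + 89 + 114 + 131 + 203 + 334 = 911 bits.
Saving = 1002 − 911 = 91 bits.

91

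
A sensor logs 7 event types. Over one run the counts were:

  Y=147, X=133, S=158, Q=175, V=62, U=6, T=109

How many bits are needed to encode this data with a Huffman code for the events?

Greedily combine the two least-frequent nodes:
merge U(6) and V(62): 68
merge 68 and T(109): 177
merge X(133) and Y(147): 280
merge S(158) and Q(175): 333
merge 177 and 280: 457
merge 333 and 457: 790
Total encoded bits = sum of merged weights = 68 + 177 + 280 + 333 + 457 + 790 = 2105.

2105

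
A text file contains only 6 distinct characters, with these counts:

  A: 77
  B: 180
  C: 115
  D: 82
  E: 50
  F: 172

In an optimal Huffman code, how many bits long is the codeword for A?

Repeatedly merge the two smallest:
merge E(50) and A(77): 127
merge D(82) and C(115): 197
merge 127 and F(172): 299
merge B(180) and 197: 377
merge 299 and 377: 676
A's leaf is at depth 3, giving a 3-bit codeword.

3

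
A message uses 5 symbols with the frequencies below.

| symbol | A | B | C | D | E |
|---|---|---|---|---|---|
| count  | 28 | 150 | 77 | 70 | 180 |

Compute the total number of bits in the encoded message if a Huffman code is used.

Greedily combine the two least-frequent nodes:
merge A(28) and D(70): 98
merge C(77) and 98: 175
merge B(150) and 175: 325
merge E(180) and 325: 505
Each symbol's bit-cost is frequency × depth; summing gives 1103 bits (equivalently 98 + 175 + 325 + 505).

1103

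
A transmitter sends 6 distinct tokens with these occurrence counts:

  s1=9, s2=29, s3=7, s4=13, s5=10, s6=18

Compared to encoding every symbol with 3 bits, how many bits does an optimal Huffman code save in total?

Fixed-length: 3 bits × 86 symbols = 258 bits.
Huffman merges:
s3(7) + s1(9) → 16
s5(10) + s4(13) → 23
16 + s6(18) → 34
23 + s2(29) → 52
34 + 52 → 86
Huffman total = 16 + 23 + 34 + 52 + 86 = 211 bits.
Saving = 258 − 211 = 47 bits.

47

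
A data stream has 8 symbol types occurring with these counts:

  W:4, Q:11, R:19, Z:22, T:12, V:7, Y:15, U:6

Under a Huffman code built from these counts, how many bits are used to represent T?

Repeatedly merge the two smallest:
W(4) + U(6) → 10
V(7) + 10 → 17
Q(11) + T(12) → 23
Y(15) + 17 → 32
R(19) + Z(22) → 41
23 + 32 → 55
41 + 55 → 96
The subtree containing T is merged 3 times, so code length = 3.

3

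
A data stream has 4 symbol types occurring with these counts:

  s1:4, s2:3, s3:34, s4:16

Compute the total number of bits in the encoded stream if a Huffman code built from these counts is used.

87

Build the Huffman tree bottom-up:
merge s2(3) and s1(4): 7
merge 7 and s4(16): 23
merge 23 and s3(34): 57
Total encoded bits = sum of merged weights = 7 + 23 + 57 = 87.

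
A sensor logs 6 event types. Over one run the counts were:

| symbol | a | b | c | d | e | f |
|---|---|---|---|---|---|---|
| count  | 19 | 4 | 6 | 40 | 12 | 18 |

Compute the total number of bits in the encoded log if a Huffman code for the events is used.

Greedily combine the two least-frequent nodes:
combine b(4), c(6) → 10
combine 10, e(12) → 22
combine f(18), a(19) → 37
combine 22, 37 → 59
combine d(40), 59 → 99
Each symbol's bit-cost is frequency × depth; summing gives 227 bits (equivalently 10 + 22 + 37 + 59 + 99).

227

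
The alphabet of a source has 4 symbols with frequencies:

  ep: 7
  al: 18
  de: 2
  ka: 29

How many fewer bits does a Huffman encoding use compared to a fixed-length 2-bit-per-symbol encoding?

Fixed-length: 2 bits × 56 symbols = 112 bits.
Huffman merges:
merge de(2) and ep(7): 9
merge 9 and al(18): 27
merge 27 and ka(29): 56
Huffman total = 9 + 27 + 56 = 92 bits.
Saving = 112 − 92 = 20 bits.

20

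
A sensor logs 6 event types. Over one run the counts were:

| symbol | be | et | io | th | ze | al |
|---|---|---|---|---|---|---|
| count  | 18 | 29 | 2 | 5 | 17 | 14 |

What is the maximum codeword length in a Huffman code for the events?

Merge the two lowest-weight nodes at each step:
io(2) + th(5) → 7
7 + al(14) → 21
ze(17) + be(18) → 35
21 + et(29) → 50
35 + 50 → 85
The rarest symbols sit at the bottom; the longest codeword is 4 bits.

4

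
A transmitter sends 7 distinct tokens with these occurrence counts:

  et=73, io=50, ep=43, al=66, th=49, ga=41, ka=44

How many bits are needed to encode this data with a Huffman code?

1025

Greedily combine the two least-frequent nodes:
ga(41) + ep(43) → 84
ka(44) + th(49) → 93
io(50) + al(66) → 116
et(73) + 84 → 157
93 + 116 → 209
157 + 209 → 366
Total encoded bits = sum of merged weights = 84 + 93 + 116 + 157 + 209 + 366 = 1025.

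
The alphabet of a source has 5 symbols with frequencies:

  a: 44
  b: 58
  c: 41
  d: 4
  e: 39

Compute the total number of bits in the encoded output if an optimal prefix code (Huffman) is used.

Merge the two smallest weights repeatedly:
merge d(4) and e(39): 43
merge c(41) and 43: 84
merge a(44) and b(58): 102
merge 84 and 102: 186
Total encoded bits = sum of merged weights = 43 + 84 + 102 + 186 = 415.

415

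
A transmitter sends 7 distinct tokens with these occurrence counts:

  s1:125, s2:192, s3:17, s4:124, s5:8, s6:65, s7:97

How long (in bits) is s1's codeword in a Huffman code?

2

Huffman merges, smallest pair first:
s5(8) + s3(17) → 25
25 + s6(65) → 90
90 + s7(97) → 187
s4(124) + s1(125) → 249
187 + s2(192) → 379
249 + 379 → 628
s1 sits 2 levels below the root, so its codeword is 2 bits.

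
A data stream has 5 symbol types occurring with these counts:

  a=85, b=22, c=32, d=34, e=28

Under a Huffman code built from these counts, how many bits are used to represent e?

Build the tree from the bottom:
merge b(22) and e(28): 50
merge c(32) and d(34): 66
merge 50 and 66: 116
merge a(85) and 116: 201
The subtree containing e is merged 3 times, so code length = 3.

3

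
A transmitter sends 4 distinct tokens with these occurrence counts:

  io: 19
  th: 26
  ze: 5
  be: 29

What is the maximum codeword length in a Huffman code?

Merge the two lowest-weight nodes at each step:
ze(5) + io(19) → 24
24 + th(26) → 50
be(29) + 50 → 79
Maximum depth reached is 3.

3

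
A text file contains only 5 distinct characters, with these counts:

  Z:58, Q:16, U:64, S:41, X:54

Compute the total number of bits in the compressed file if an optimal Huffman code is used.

Build the Huffman tree bottom-up:
combine Q(16), S(41) → 57
combine X(54), 57 → 111
combine Z(58), U(64) → 122
combine 111, 122 → 233
The encoded length is the sum of every internal node's weight: 57 + 111 + 122 + 233 = 523 bits.

523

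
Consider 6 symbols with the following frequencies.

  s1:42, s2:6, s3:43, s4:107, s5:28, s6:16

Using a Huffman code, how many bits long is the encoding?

534

Merge the two smallest weights repeatedly:
merge s2(6) and s6(16): 22
merge 22 and s5(28): 50
merge s1(42) and s3(43): 85
merge 50 and 85: 135
merge s4(107) and 135: 242
Each symbol's bit-cost is frequency × depth; summing gives 534 bits (equivalently 22 + 50 + 85 + 135 + 242).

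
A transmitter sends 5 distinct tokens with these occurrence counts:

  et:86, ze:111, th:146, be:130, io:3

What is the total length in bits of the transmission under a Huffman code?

Merge the two smallest weights repeatedly:
combine io(3), et(86) → 89
combine 89, ze(111) → 200
combine be(130), th(146) → 276
combine 200, 276 → 476
Each symbol's bit-cost is frequency × depth; summing gives 1041 bits (equivalently 89 + 200 + 276 + 476).

1041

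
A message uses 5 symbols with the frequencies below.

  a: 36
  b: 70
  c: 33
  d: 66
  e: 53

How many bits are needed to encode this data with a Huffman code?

Build the Huffman tree bottom-up:
c(33) + a(36) → 69
e(53) + d(66) → 119
69 + b(70) → 139
119 + 139 → 258
Total encoded bits = sum of merged weights = 69 + 119 + 139 + 258 = 585.

585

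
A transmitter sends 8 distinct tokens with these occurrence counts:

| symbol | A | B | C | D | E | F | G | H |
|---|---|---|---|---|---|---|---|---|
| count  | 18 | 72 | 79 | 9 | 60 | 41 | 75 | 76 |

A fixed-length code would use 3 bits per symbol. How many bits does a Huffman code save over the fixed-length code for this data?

Fixed-length: 3 bits × 430 symbols = 1290 bits.
Huffman merges:
merge D(9) and A(18): 27
merge 27 and F(41): 68
merge E(60) and 68: 128
merge B(72) and G(75): 147
merge H(76) and C(79): 155
merge 128 and 147: 275
merge 155 and 275: 430
Huffman total = 27 + 68 + 128 + 147 + 155 + 275 + 430 = 1230 bits.
Saving = 1290 − 1230 = 60 bits.

60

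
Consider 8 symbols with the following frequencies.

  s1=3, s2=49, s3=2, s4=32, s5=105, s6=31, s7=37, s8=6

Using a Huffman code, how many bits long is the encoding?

Build the Huffman tree bottom-up:
combine s3(2), s1(3) → 5
combine 5, s8(6) → 11
combine 11, s6(31) → 42
combine s4(32), s7(37) → 69
combine 42, s2(49) → 91
combine 69, 91 → 160
combine s5(105), 160 → 265
The encoded length is the sum of every internal node's weight: 5 + 11 + 42 + 69 + 91 + 160 + 265 = 643 bits.

643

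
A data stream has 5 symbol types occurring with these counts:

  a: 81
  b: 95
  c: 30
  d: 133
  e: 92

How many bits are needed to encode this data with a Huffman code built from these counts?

973

Greedily combine the two least-frequent nodes:
c(30) + a(81) → 111
e(92) + b(95) → 187
111 + d(133) → 244
187 + 244 → 431
Total encoded bits = sum of merged weights = 111 + 187 + 244 + 431 = 973.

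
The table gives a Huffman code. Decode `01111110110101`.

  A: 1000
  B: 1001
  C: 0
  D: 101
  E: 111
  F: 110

Read left to right; each codeword is recognised as soon as it completes (prefix code):
  0→C | 111→E | 111→E | 0→C | 110→F | 101→D
Decoded message: CEECFD

CEECFD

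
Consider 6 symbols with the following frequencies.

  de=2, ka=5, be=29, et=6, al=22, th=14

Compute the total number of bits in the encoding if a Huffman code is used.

174

Greedily combine the two least-frequent nodes:
merge de(2) and ka(5): 7
merge et(6) and 7: 13
merge 13 and th(14): 27
merge al(22) and 27: 49
merge be(29) and 49: 78
Total encoded bits = sum of merged weights = 7 + 13 + 27 + 49 + 78 = 174.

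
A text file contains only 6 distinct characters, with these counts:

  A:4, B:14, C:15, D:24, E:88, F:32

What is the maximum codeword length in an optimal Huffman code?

4

Merge the two lowest-weight nodes at each step:
A(4) + B(14) → 18
C(15) + 18 → 33
D(24) + F(32) → 56
33 + 56 → 89
E(88) + 89 → 177
The rarest symbols sit at the bottom; the longest codeword is 4 bits.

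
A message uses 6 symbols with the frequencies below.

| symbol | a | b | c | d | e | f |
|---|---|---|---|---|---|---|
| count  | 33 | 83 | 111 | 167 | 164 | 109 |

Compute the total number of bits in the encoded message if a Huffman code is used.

Merge the two smallest weights repeatedly:
combine a(33), b(83) → 116
combine f(109), c(111) → 220
combine 116, e(164) → 280
combine d(167), 220 → 387
combine 280, 387 → 667
The encoded length is the sum of every internal node's weight: 116 + 220 + 280 + 387 + 667 = 1670 bits.

1670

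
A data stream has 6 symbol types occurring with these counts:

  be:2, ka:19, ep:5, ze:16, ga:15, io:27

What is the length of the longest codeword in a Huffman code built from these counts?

Merge the two lowest-weight nodes at each step:
be(2) + ep(5) → 7
7 + ga(15) → 22
ze(16) + ka(19) → 35
22 + io(27) → 49
35 + 49 → 84
Maximum depth reached is 4.

4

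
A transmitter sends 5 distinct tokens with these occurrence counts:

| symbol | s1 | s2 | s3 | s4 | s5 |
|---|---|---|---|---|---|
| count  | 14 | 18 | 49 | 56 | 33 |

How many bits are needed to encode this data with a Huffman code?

372

Build the Huffman tree bottom-up:
s1(14) + s2(18) → 32
32 + s5(33) → 65
s3(49) + s4(56) → 105
65 + 105 → 170
Each symbol's bit-cost is frequency × depth; summing gives 372 bits (equivalently 32 + 65 + 105 + 170).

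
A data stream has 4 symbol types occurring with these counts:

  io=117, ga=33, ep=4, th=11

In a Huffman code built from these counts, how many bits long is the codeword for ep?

3

Huffman merges, smallest pair first:
merge ep(4) and th(11): 15
merge 15 and ga(33): 48
merge 48 and io(117): 165
ep's leaf is at depth 3, giving a 3-bit codeword.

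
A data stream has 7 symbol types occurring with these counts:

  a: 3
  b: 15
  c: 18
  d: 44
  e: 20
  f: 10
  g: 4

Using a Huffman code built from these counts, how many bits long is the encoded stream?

Greedily combine the two least-frequent nodes:
a(3) + g(4) → 7
7 + f(10) → 17
b(15) + 17 → 32
c(18) + e(20) → 38
32 + 38 → 70
d(44) + 70 → 114
Total encoded bits = sum of merged weights = 7 + 17 + 32 + 38 + 70 + 114 = 278.

278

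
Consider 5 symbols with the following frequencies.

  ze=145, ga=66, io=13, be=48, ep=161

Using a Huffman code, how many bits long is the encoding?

Merge the two smallest weights repeatedly:
merge io(13) and be(48): 61
merge 61 and ga(66): 127
merge 127 and ze(145): 272
merge ep(161) and 272: 433
Total encoded bits = sum of merged weights = 61 + 127 + 272 + 433 = 893.

893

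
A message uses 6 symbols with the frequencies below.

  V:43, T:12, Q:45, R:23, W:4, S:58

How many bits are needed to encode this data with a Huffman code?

425

Greedily combine the two least-frequent nodes:
combine W(4), T(12) → 16
combine 16, R(23) → 39
combine 39, V(43) → 82
combine Q(45), S(58) → 103
combine 82, 103 → 185
Total encoded bits = sum of merged weights = 16 + 39 + 82 + 103 + 185 = 425.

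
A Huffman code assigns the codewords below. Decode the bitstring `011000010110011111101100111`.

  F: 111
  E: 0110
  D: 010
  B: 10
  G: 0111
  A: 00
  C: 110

EADCGFEG

Read left to right; each codeword is recognised as soon as it completes (prefix code):
  0110→E | 00→A | 010→D | 110→C | 0111→G | 111→F | 0110→E | 0111→G
Decoded message: EADCGFEG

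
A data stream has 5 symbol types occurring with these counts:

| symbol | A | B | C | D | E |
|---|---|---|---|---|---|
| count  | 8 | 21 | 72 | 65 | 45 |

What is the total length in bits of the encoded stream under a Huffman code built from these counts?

451

Build the Huffman tree bottom-up:
merge A(8) and B(21): 29
merge 29 and E(45): 74
merge D(65) and C(72): 137
merge 74 and 137: 211
The encoded length is the sum of every internal node's weight: 29 + 74 + 137 + 211 = 451 bits.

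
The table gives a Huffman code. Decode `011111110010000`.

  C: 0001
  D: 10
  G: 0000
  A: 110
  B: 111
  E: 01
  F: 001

EBBFG

Read left to right; each codeword is recognised as soon as it completes (prefix code):
  01→E | 111→B | 111→B | 001→F | 0000→G
Decoded message: EBBFG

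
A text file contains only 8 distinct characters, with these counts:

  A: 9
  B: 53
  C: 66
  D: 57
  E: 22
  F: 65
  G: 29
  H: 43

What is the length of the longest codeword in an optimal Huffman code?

Merge the two lowest-weight nodes at each step:
A(9) + E(22) → 31
G(29) + 31 → 60
H(43) + B(53) → 96
D(57) + 60 → 117
F(65) + C(66) → 131
96 + 117 → 213
131 + 213 → 344
Maximum depth reached is 5.

5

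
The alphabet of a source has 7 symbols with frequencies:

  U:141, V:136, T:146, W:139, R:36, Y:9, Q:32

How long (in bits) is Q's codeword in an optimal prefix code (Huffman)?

Repeatedly merge the two smallest:
merge Y(9) and Q(32): 41
merge R(36) and 41: 77
merge 77 and V(136): 213
merge W(139) and U(141): 280
merge T(146) and 213: 359
merge 280 and 359: 639
Q sits 5 levels below the root, so its codeword is 5 bits.

5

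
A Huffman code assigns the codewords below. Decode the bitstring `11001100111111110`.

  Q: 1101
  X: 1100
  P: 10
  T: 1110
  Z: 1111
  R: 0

XXZZR

Read left to right; each codeword is recognised as soon as it completes (prefix code):
  1100→X | 1100→X | 1111→Z | 1111→Z | 0→R
Decoded message: XXZZR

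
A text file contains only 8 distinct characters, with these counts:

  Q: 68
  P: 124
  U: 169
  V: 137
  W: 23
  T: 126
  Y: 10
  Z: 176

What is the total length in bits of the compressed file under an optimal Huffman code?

2288

Build the Huffman tree bottom-up:
merge Y(10) and W(23): 33
merge 33 and Q(68): 101
merge 101 and P(124): 225
merge T(126) and V(137): 263
merge U(169) and Z(176): 345
merge 225 and 263: 488
merge 345 and 488: 833
The encoded length is the sum of every internal node's weight: 33 + 101 + 225 + 263 + 345 + 488 + 833 = 2288 bits.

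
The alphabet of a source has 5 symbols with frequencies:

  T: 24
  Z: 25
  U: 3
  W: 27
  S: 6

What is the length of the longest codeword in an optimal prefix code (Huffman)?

Merge the two lowest-weight nodes at each step:
merge U(3) and S(6): 9
merge 9 and T(24): 33
merge Z(25) and W(27): 52
merge 33 and 52: 85
Maximum depth reached is 3.

3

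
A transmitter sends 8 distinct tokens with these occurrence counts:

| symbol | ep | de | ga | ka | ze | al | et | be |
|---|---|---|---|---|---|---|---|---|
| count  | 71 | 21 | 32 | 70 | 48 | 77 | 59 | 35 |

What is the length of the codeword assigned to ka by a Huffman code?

3

Repeatedly merge the two smallest:
de(21) + ga(32) → 53
be(35) + ze(48) → 83
53 + et(59) → 112
ka(70) + ep(71) → 141
al(77) + 83 → 160
112 + 141 → 253
160 + 253 → 413
ka sits 3 levels below the root, so its codeword is 3 bits.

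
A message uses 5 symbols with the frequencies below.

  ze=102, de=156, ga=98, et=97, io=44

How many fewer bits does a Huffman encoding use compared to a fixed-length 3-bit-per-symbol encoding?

356

Fixed-length: 3 bits × 497 symbols = 1491 bits.
Huffman merges:
combine io(44), et(97) → 141
combine ga(98), ze(102) → 200
combine 141, de(156) → 297
combine 200, 297 → 497
Huffman total = 141 + 200 + 297 + 497 = 1135 bits.
Saving = 1491 − 1135 = 356 bits.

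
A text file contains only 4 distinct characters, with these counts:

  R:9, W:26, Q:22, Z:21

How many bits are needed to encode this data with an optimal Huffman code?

Greedily combine the two least-frequent nodes:
combine R(9), Z(21) → 30
combine Q(22), W(26) → 48
combine 30, 48 → 78
Each symbol's bit-cost is frequency × depth; summing gives 156 bits (equivalently 30 + 48 + 78).

156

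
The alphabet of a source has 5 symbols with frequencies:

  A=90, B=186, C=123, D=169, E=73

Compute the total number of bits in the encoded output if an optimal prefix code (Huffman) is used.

Build the Huffman tree bottom-up:
combine E(73), A(90) → 163
combine C(123), 163 → 286
combine D(169), B(186) → 355
combine 286, 355 → 641
Each symbol's bit-cost is frequency × depth; summing gives 1445 bits (equivalently 163 + 286 + 355 + 641).

1445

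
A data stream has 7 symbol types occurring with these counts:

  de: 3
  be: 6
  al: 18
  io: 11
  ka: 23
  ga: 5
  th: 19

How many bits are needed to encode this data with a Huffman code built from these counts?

Merge the two smallest weights repeatedly:
combine de(3), ga(5) → 8
combine be(6), 8 → 14
combine io(11), 14 → 25
combine al(18), th(19) → 37
combine ka(23), 25 → 48
combine 37, 48 → 85
The encoded length is the sum of every internal node's weight: 8 + 14 + 25 + 37 + 48 + 85 = 217 bits.

217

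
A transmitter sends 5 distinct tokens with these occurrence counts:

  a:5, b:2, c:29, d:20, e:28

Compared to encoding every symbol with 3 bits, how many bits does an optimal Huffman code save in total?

Fixed-length: 3 bits × 84 symbols = 252 bits.
Huffman merges:
merge b(2) and a(5): 7
merge 7 and d(20): 27
merge 27 and e(28): 55
merge c(29) and 55: 84
Huffman total = 7 + 27 + 55 + 84 = 173 bits.
Saving = 252 − 173 = 79 bits.

79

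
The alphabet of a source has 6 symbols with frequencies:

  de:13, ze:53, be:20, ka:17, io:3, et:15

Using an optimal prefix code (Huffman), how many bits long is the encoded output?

273

Build the Huffman tree bottom-up:
io(3) + de(13) → 16
et(15) + 16 → 31
ka(17) + be(20) → 37
31 + 37 → 68
ze(53) + 68 → 121
Total encoded bits = sum of merged weights = 16 + 31 + 37 + 68 + 121 = 273.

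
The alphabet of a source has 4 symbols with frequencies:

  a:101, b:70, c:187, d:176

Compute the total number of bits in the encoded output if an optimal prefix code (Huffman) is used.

Merge the two smallest weights repeatedly:
b(70) + a(101) → 171
171 + d(176) → 347
c(187) + 347 → 534
The encoded length is the sum of every internal node's weight: 171 + 347 + 534 = 1052 bits.

1052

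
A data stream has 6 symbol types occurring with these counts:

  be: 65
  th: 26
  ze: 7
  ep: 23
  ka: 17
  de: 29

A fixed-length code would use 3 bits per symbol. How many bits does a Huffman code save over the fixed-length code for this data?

Fixed-length: 3 bits × 167 symbols = 501 bits.
Huffman merges:
combine ze(7), ka(17) → 24
combine ep(23), 24 → 47
combine th(26), de(29) → 55
combine 47, 55 → 102
combine be(65), 102 → 167
Huffman total = 24 + 47 + 55 + 102 + 167 = 395 bits.
Saving = 501 − 395 = 106 bits.

106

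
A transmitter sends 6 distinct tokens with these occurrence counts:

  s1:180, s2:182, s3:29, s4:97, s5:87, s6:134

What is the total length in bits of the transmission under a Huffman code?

1747

Merge the two smallest weights repeatedly:
s3(29) + s5(87) → 116
s4(97) + 116 → 213
s6(134) + s1(180) → 314
s2(182) + 213 → 395
314 + 395 → 709
Total encoded bits = sum of merged weights = 116 + 213 + 314 + 395 + 709 = 1747.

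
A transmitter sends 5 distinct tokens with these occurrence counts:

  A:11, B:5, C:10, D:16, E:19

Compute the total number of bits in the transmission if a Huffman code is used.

Greedily combine the two least-frequent nodes:
B(5) + C(10) → 15
A(11) + 15 → 26
D(16) + E(19) → 35
26 + 35 → 61
The encoded length is the sum of every internal node's weight: 15 + 26 + 35 + 61 = 137 bits.

137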